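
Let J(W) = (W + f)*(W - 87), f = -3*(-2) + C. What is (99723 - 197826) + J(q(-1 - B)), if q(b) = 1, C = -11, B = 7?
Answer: -97759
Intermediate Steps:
f = -5 (f = -3*(-2) - 11 = 6 - 11 = -5)
J(W) = (-87 + W)*(-5 + W) (J(W) = (W - 5)*(W - 87) = (-5 + W)*(-87 + W) = (-87 + W)*(-5 + W))
(99723 - 197826) + J(q(-1 - B)) = (99723 - 197826) + (435 + 1**2 - 92*1) = -98103 + (435 + 1 - 92) = -98103 + 344 = -97759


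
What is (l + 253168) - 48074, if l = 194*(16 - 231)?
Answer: 163384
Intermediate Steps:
l = -41710 (l = 194*(-215) = -41710)
(l + 253168) - 48074 = (-41710 + 253168) - 48074 = 211458 - 48074 = 163384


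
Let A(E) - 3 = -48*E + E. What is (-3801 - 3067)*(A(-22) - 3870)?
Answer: 19457044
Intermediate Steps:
A(E) = 3 - 47*E (A(E) = 3 + (-48*E + E) = 3 - 47*E)
(-3801 - 3067)*(A(-22) - 3870) = (-3801 - 3067)*((3 - 47*(-22)) - 3870) = -6868*((3 + 1034) - 3870) = -6868*(1037 - 3870) = -6868*(-2833) = 19457044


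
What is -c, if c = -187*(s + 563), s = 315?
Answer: 164186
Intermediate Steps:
c = -164186 (c = -187*(315 + 563) = -187*878 = -164186)
-c = -1*(-164186) = 164186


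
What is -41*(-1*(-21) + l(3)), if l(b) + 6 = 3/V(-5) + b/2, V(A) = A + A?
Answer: -3321/5 ≈ -664.20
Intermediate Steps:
V(A) = 2*A
l(b) = -63/10 + b/2 (l(b) = -6 + (3/((2*(-5))) + b/2) = -6 + (3/(-10) + b*(½)) = -6 + (3*(-⅒) + b/2) = -6 + (-3/10 + b/2) = -63/10 + b/2)
-41*(-1*(-21) + l(3)) = -41*(-1*(-21) + (-63/10 + (½)*3)) = -41*(21 + (-63/10 + 3/2)) = -41*(21 - 24/5) = -41*81/5 = -3321/5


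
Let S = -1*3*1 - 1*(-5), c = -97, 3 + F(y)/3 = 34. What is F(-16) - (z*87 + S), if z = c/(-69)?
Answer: -720/23 ≈ -31.304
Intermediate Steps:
F(y) = 93 (F(y) = -9 + 3*34 = -9 + 102 = 93)
S = 2 (S = -3*1 + 5 = -3 + 5 = 2)
z = 97/69 (z = -97/(-69) = -97*(-1/69) = 97/69 ≈ 1.4058)
F(-16) - (z*87 + S) = 93 - ((97/69)*87 + 2) = 93 - (2813/23 + 2) = 93 - 1*2859/23 = 93 - 2859/23 = -720/23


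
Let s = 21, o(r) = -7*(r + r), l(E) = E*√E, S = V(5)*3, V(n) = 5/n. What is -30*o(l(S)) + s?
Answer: 21 + 1260*√3 ≈ 2203.4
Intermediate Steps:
S = 3 (S = (5/5)*3 = (5*(⅕))*3 = 1*3 = 3)
l(E) = E^(3/2)
o(r) = -14*r
-30*o(l(S)) + s = -(-420)*3^(3/2) + 21 = -(-420)*3*√3 + 21 = -(-1260)*√3 + 21 = 1260*√3 + 21 = 21 + 1260*√3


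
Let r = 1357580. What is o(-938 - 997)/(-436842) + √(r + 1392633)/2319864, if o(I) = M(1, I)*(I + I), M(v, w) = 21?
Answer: 645/3467 + √2750213/2319864 ≈ 0.18675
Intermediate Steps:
o(I) = 42*I (o(I) = 21*(I + I) = 21*(2*I) = 42*I)
o(-938 - 997)/(-436842) + √(r + 1392633)/2319864 = (42*(-938 - 997))/(-436842) + √(1357580 + 1392633)/2319864 = (42*(-1935))*(-1/436842) + √2750213*(1/2319864) = -81270*(-1/436842) + √2750213/2319864 = 645/3467 + √2750213/2319864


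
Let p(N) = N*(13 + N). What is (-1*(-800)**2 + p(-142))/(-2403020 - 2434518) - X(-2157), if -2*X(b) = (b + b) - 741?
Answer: -12226255613/4837538 ≈ -2527.4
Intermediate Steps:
X(b) = 741/2 - b (X(b) = -((b + b) - 741)/2 = -(2*b - 741)/2 = -(-741 + 2*b)/2 = 741/2 - b)
(-1*(-800)**2 + p(-142))/(-2403020 - 2434518) - X(-2157) = (-1*(-800)**2 - 142*(13 - 142))/(-2403020 - 2434518) - (741/2 - 1*(-2157)) = (-1*640000 - 142*(-129))/(-4837538) - (741/2 + 2157) = (-640000 + 18318)*(-1/4837538) - 1*5055/2 = -621682*(-1/4837538) - 5055/2 = 310841/2418769 - 5055/2 = -12226255613/4837538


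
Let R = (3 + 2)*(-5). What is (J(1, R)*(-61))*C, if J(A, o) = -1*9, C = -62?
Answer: -34038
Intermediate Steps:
R = -25 (R = 5*(-5) = -25)
J(A, o) = -9
(J(1, R)*(-61))*C = -9*(-61)*(-62) = 549*(-62) = -34038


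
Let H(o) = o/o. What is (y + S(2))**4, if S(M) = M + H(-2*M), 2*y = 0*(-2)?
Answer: 81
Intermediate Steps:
H(o) = 1
y = 0 (y = (0*(-2))/2 = (1/2)*0 = 0)
S(M) = 1 + M (S(M) = M + 1 = 1 + M)
(y + S(2))**4 = (0 + (1 + 2))**4 = (0 + 3)**4 = 3**4 = 81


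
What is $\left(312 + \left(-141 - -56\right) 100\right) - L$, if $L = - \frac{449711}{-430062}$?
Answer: $- \frac{3521797367}{430062} \approx -8189.0$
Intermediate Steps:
$L = \frac{449711}{430062}$ ($L = \left(-449711\right) \left(- \frac{1}{430062}\right) = \frac{449711}{430062} \approx 1.0457$)
$\left(312 + \left(-141 - -56\right) 100\right) - L = \left(312 + \left(-141 - -56\right) 100\right) - \frac{449711}{430062} = \left(312 + \left(-141 + 56\right) 100\right) - \frac{449711}{430062} = \left(312 - 8500\right) - \frac{449711}{430062} = -8188 - \frac{449711}{430062} = - \frac{3521797367}{430062}$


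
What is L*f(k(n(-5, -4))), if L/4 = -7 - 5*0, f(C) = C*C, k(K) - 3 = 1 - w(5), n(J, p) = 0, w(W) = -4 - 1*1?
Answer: -2268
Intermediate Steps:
w(W) = -5 (w(W) = -4 - 1 = -5)
k(K) = 9 (k(K) = 3 + (1 - 1*(-5)) = 3 + (1 + 5) = 3 + 6 = 9)
f(C) = C**2
L = -28 (L = 4*(-7 - 5*0) = 4*(-7 + 0) = 4*(-7) = -28)
L*f(k(n(-5, -4))) = -28*9**2 = -28*81 = -2268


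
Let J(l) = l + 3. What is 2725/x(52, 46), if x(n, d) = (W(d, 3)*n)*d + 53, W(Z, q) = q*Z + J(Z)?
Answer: 2725/447357 ≈ 0.0060913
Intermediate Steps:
J(l) = 3 + l
W(Z, q) = 3 + Z + Z*q (W(Z, q) = q*Z + (3 + Z) = Z*q + (3 + Z) = 3 + Z + Z*q)
x(n, d) = 53 + d*n*(3 + 4*d) (x(n, d) = ((3 + d + d*3)*n)*d + 53 = ((3 + d + 3*d)*n)*d + 53 = ((3 + 4*d)*n)*d + 53 = (n*(3 + 4*d))*d + 53 = d*n*(3 + 4*d) + 53 = 53 + d*n*(3 + 4*d))
2725/x(52, 46) = 2725/(53 + 46*52*(3 + 4*46)) = 2725/(53 + 46*52*(3 + 184)) = 2725/(53 + 46*52*187) = 2725/(53 + 447304) = 2725/447357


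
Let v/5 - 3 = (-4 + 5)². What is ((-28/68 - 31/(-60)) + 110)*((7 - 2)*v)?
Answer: 561535/51 ≈ 11010.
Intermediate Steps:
v = 20 (v = 15 + 5*(-4 + 5)² = 15 + 5*1² = 15 + 5*1 = 15 + 5 = 20)
((-28/68 - 31/(-60)) + 110)*((7 - 2)*v) = ((-28/68 - 31/(-60)) + 110)*((7 - 2)*20) = ((-28*1/68 - 31*(-1/60)) + 110)*(5*20) = ((-7/17 + 31/60) + 110)*100 = (107/1020 + 110)*100 = (112307/1020)*100 = 561535/51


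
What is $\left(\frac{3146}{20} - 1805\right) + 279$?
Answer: $- \frac{13687}{10} \approx -1368.7$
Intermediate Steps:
$\left(\frac{3146}{20} - 1805\right) + 279 = \left(3146 \cdot \frac{1}{20} - 1805\right) + 279 = \left(\frac{1573}{10} - 1805\right) + 279 = - \frac{16477}{10} + 279 = - \frac{13687}{10}$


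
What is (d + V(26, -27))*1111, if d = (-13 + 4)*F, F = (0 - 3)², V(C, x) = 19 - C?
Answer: -97768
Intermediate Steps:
F = 9 (F = (-3)² = 9)
d = -81 (d = (-13 + 4)*9 = -9*9 = -81)
(d + V(26, -27))*1111 = (-81 + (19 - 1*26))*1111 = (-81 + (19 - 26))*1111 = (-81 - 7)*1111 = -88*1111 = -97768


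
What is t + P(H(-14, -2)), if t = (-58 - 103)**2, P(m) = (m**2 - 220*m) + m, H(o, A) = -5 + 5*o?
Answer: 47971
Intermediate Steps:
P(m) = m**2 - 219*m
t = 25921 (t = (-161)**2 = 25921)
t + P(H(-14, -2)) = 25921 + (-5 + 5*(-14))*(-219 + (-5 + 5*(-14))) = 25921 + (-5 - 70)*(-219 + (-5 - 70)) = 25921 - 75*(-219 - 75) = 25921 - 75*(-294) = 25921 + 22050 = 47971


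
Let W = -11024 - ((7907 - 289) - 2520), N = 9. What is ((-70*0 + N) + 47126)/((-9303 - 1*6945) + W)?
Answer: -9427/6474 ≈ -1.4561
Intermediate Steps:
W = -16122 (W = -11024 - (7618 - 2520) = -11024 - 1*5098 = -11024 - 5098 = -16122)
((-70*0 + N) + 47126)/((-9303 - 1*6945) + W) = ((-70*0 + 9) + 47126)/((-9303 - 1*6945) - 16122) = ((0 + 9) + 47126)/((-9303 - 6945) - 16122) = (9 + 47126)/(-16248 - 16122) = 47135/(-32370) = 47135*(-1/32370) = -9427/6474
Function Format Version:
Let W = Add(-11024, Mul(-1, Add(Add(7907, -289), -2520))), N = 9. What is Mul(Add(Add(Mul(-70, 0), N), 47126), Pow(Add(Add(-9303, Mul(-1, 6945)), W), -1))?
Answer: Rational(-9427, 6474) ≈ -1.4561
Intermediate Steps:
W = -16122 (W = Add(-11024, Mul(-1, Add(7618, -2520))) = Add(-11024, Mul(-1, 5098)) = Add(-11024, -5098) = -16122)
Mul(Add(Add(Mul(-70, 0), N), 47126), Pow(Add(Add(-9303, Mul(-1, 6945)), W), -1)) = Mul(Add(Add(Mul(-70, 0), 9), 47126), Pow(Add(Add(-9303, Mul(-1, 6945)), -16122), -1)) = Mul(Add(Add(0, 9), 47126), Pow(Add(Add(-9303, -6945), -16122), -1)) = Mul(Add(9, 47126), Pow(Add(-16248, -16122), -1)) = Mul(47135, Pow(-32370, -1)) = Mul(47135, Rational(-1, 32370)) = Rational(-9427, 6474)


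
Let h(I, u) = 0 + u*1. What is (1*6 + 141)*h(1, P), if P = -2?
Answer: -294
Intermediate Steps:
h(I, u) = u (h(I, u) = 0 + u = u)
(1*6 + 141)*h(1, P) = (1*6 + 141)*(-2) = (6 + 141)*(-2) = 147*(-2) = -294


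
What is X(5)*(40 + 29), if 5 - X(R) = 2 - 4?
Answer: 483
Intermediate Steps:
X(R) = 7 (X(R) = 5 - (2 - 4) = 5 - 1*(-2) = 5 + 2 = 7)
X(5)*(40 + 29) = 7*(40 + 29) = 7*69 = 483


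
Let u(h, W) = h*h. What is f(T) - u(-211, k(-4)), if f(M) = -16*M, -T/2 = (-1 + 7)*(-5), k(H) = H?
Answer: -45481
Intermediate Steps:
T = 60 (T = -2*(-1 + 7)*(-5) = -12*(-5) = -2*(-30) = 60)
u(h, W) = h**2
f(T) - u(-211, k(-4)) = -16*60 - 1*(-211)**2 = -960 - 1*44521 = -960 - 44521 = -45481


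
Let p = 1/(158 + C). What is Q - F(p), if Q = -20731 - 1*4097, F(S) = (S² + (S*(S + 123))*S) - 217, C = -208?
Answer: -3076381199/125000 ≈ -24611.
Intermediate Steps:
p = -1/50 (p = 1/(158 - 208) = 1/(-50) = -1/50 ≈ -0.020000)
F(S) = -217 + S² + S²*(123 + S) (F(S) = (S² + (S*(123 + S))*S) - 217 = (S² + S²*(123 + S)) - 217 = -217 + S² + S²*(123 + S))
Q = -24828 (Q = -20731 - 4097 = -24828)
Q - F(p) = -24828 - (-217 + (-1/50)³ + 124*(-1/50)²) = -24828 - (-217 - 1/125000 + 124*(1/2500)) = -24828 - (-217 - 1/125000 + 31/625) = -24828 - 1*(-27118801/125000) = -24828 + 27118801/125000 = -3076381199/125000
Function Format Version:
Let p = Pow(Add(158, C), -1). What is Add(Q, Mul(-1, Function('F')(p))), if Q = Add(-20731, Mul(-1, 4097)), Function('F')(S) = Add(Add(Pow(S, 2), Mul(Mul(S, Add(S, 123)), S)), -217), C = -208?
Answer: Rational(-3076381199, 125000) ≈ -24611.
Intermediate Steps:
p = Rational(-1, 50) (p = Pow(Add(158, -208), -1) = Pow(-50, -1) = Rational(-1, 50) ≈ -0.020000)
Function('F')(S) = Add(-217, Pow(S, 2), Mul(Pow(S, 2), Add(123, S))) (Function('F')(S) = Add(Add(Pow(S, 2), Mul(Mul(S, Add(123, S)), S)), -217) = Add(Add(Pow(S, 2), Mul(Pow(S, 2), Add(123, S))), -217) = Add(-217, Pow(S, 2), Mul(Pow(S, 2), Add(123, S))))
Q = -24828 (Q = Add(-20731, -4097) = -24828)
Add(Q, Mul(-1, Function('F')(p))) = Add(-24828, Mul(-1, Add(-217, Pow(Rational(-1, 50), 3), Mul(124, Pow(Rational(-1, 50), 2))))) = Add(-24828, Mul(-1, Add(-217, Rational(-1, 125000), Mul(124, Rational(1, 2500))))) = Add(-24828, Mul(-1, Add(-217, Rational(-1, 125000), Rational(31, 625)))) = Add(-24828, Mul(-1, Rational(-27118801, 125000))) = Add(-24828, Rational(27118801, 125000)) = Rational(-3076381199, 125000)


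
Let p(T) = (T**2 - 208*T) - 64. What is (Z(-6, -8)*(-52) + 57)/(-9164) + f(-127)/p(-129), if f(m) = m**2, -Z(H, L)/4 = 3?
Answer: 118244627/397800076 ≈ 0.29725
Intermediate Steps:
Z(H, L) = -12 (Z(H, L) = -4*3 = -12)
p(T) = -64 + T**2 - 208*T
(Z(-6, -8)*(-52) + 57)/(-9164) + f(-127)/p(-129) = (-12*(-52) + 57)/(-9164) + (-127)**2/(-64 + (-129)**2 - 208*(-129)) = (624 + 57)*(-1/9164) + 16129/(-64 + 16641 + 26832) = 681*(-1/9164) + 16129/43409 = -681/9164 + 16129*(1/43409) = -681/9164 + 16129/43409 = 118244627/397800076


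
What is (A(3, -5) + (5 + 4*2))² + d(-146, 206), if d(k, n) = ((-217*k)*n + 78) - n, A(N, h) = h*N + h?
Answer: 6526413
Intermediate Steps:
A(N, h) = h + N*h (A(N, h) = N*h + h = h + N*h)
d(k, n) = 78 - n - 217*k*n (d(k, n) = (-217*k*n + 78) - n = (78 - 217*k*n) - n = 78 - n - 217*k*n)
(A(3, -5) + (5 + 4*2))² + d(-146, 206) = (-5*(1 + 3) + (5 + 4*2))² + (78 - 1*206 - 217*(-146)*206) = (-5*4 + (5 + 8))² + (78 - 206 + 6526492) = (-20 + 13)² + 6526364 = (-7)² + 6526364 = 49 + 6526364 = 6526413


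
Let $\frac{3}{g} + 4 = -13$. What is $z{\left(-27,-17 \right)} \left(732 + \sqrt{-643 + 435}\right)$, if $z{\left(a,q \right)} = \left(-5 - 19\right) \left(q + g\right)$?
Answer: $\frac{5129856}{17} + \frac{28032 i \sqrt{13}}{17} \approx 3.0176 \cdot 10^{5} + 5945.3 i$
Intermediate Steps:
$g = - \frac{3}{17}$ ($g = \frac{3}{-4 - 13} = \frac{3}{-17} = 3 \left(- \frac{1}{17}\right) = - \frac{3}{17} \approx -0.17647$)
$z{\left(a,q \right)} = \frac{72}{17} - 24 q$ ($z{\left(a,q \right)} = \left(-5 - 19\right) \left(q - \frac{3}{17}\right) = - 24 \left(- \frac{3}{17} + q\right) = \frac{72}{17} - 24 q$)
$z{\left(-27,-17 \right)} \left(732 + \sqrt{-643 + 435}\right) = \left(\frac{72}{17} - -408\right) \left(732 + \sqrt{-643 + 435}\right) = \left(\frac{72}{17} + 408\right) \left(732 + \sqrt{-208}\right) = \frac{7008 \left(732 + 4 i \sqrt{13}\right)}{17} = \frac{5129856}{17} + \frac{28032 i \sqrt{13}}{17}$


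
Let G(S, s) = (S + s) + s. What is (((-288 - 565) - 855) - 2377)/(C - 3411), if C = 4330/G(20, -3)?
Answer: 28595/21712 ≈ 1.3170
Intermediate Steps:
G(S, s) = S + 2*s
C = 2165/7 (C = 4330/(20 + 2*(-3)) = 4330/(20 - 6) = 4330/14 = 4330*(1/14) = 2165/7 ≈ 309.29)
(((-288 - 565) - 855) - 2377)/(C - 3411) = (((-288 - 565) - 855) - 2377)/(2165/7 - 3411) = ((-853 - 855) - 2377)/(-21712/7) = (-1708 - 2377)*(-7/21712) = -4085*(-7/21712) = 28595/21712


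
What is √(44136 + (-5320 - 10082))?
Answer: √28734 ≈ 169.51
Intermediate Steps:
√(44136 + (-5320 - 10082)) = √(44136 - 15402) = √28734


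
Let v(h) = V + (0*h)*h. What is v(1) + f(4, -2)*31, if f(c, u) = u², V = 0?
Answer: 124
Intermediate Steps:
v(h) = 0 (v(h) = 0 + (0*h)*h = 0 + 0*h = 0 + 0 = 0)
v(1) + f(4, -2)*31 = 0 + (-2)²*31 = 0 + 4*31 = 0 + 124 = 124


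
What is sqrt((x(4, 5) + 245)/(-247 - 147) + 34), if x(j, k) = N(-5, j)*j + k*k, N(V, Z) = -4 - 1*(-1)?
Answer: sqrt(1294093)/197 ≈ 5.7745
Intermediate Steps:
N(V, Z) = -3 (N(V, Z) = -4 + 1 = -3)
x(j, k) = k**2 - 3*j (x(j, k) = -3*j + k*k = -3*j + k**2 = k**2 - 3*j)
sqrt((x(4, 5) + 245)/(-247 - 147) + 34) = sqrt(((5**2 - 3*4) + 245)/(-247 - 147) + 34) = sqrt(((25 - 12) + 245)/(-394) + 34) = sqrt((13 + 245)*(-1/394) + 34) = sqrt(258*(-1/394) + 34) = sqrt(-129/197 + 34) = sqrt(6569/197) = sqrt(1294093)/197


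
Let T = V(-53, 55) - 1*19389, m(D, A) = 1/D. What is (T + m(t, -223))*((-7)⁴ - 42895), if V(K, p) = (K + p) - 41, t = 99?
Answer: 25961661758/33 ≈ 7.8672e+8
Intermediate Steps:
V(K, p) = -41 + K + p
T = -19428 (T = (-41 - 53 + 55) - 1*19389 = -39 - 19389 = -19428)
(T + m(t, -223))*((-7)⁴ - 42895) = (-19428 + 1/99)*((-7)⁴ - 42895) = (-19428 + 1/99)*(2401 - 42895) = -1923371/99*(-40494) = 25961661758/33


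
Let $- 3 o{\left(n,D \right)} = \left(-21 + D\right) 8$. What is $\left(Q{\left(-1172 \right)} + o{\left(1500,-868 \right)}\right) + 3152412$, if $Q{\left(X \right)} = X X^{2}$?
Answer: $- \frac{4820056996}{3} \approx -1.6067 \cdot 10^{9}$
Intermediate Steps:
$Q{\left(X \right)} = X^{3}$
$o{\left(n,D \right)} = 56 - \frac{8 D}{3}$ ($o{\left(n,D \right)} = - \frac{\left(-21 + D\right) 8}{3} = - \frac{-168 + 8 D}{3} = 56 - \frac{8 D}{3}$)
$\left(Q{\left(-1172 \right)} + o{\left(1500,-868 \right)}\right) + 3152412 = \left(\left(-1172\right)^{3} + \left(56 - - \frac{6944}{3}\right)\right) + 3152412 = \left(-1609840448 + \left(56 + \frac{6944}{3}\right)\right) + 3152412 = \left(-1609840448 + \frac{7112}{3}\right) + 3152412 = - \frac{4829514232}{3} + 3152412 = - \frac{4820056996}{3}$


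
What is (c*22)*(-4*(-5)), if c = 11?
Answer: 4840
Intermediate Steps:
(c*22)*(-4*(-5)) = (11*22)*(-4*(-5)) = 242*20 = 4840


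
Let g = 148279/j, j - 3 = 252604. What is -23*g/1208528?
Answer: -3410417/305282632496 ≈ -1.1171e-5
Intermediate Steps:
j = 252607 (j = 3 + 252604 = 252607)
g = 148279/252607 ≈ 0.58700
-23*g/1208528 = -23*148279/252607/1208528 = -3410417/252607*1/1208528 = -3410417/305282632496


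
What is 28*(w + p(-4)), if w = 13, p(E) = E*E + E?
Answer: 700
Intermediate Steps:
p(E) = E + E**2 (p(E) = E**2 + E = E + E**2)
28*(w + p(-4)) = 28*(13 - 4*(1 - 4)) = 28*(13 - 4*(-3)) = 28*(13 + 12) = 28*25 = 700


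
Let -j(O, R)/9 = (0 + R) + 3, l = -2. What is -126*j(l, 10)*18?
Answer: 265356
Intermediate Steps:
j(O, R) = -27 - 9*R (j(O, R) = -9*((0 + R) + 3) = -9*(R + 3) = -9*(3 + R) = -27 - 9*R)
-126*j(l, 10)*18 = -126*(-27 - 9*10)*18 = -126*(-27 - 90)*18 = -126*(-117)*18 = 14742*18 = 265356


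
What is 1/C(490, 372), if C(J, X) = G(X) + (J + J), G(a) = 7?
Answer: 1/987 ≈ 0.0010132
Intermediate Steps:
C(J, X) = 7 + 2*J (C(J, X) = 7 + (J + J) = 7 + 2*J)
1/C(490, 372) = 1/(7 + 2*490) = 1/(7 + 980) = 1/987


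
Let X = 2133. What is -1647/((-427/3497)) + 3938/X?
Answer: 201423293/14931 ≈ 13490.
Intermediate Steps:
-1647/((-427/3497)) + 3938/X = -1647/((-427/3497)) + 3938/2133 = -1647/((-427*1/3497)) + 3938*(1/2133) = -1647/(-427/3497) + 3938/2133 = -1647*(-3497/427) + 3938/2133 = 94419/7 + 3938/2133 = 201423293/14931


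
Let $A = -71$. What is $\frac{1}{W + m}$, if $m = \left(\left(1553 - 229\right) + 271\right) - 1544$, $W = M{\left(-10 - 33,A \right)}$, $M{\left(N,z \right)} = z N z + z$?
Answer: $- \frac{1}{216783} \approx -4.6129 \cdot 10^{-6}$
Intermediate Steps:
$M{\left(N,z \right)} = z + N z^{2}$ ($M{\left(N,z \right)} = N z z + z = N z^{2} + z = z + N z^{2}$)
$W = -216834$ ($W = - 71 \left(1 + \left(-10 - 33\right) \left(-71\right)\right) = - 71 \left(1 - -3053\right) = - 71 \left(1 + 3053\right) = \left(-71\right) 3054 = -216834$)
$m = 51$ ($m = \left(1324 + 271\right) - 1544 = 1595 - 1544 = 51$)
$\frac{1}{W + m} = \frac{1}{-216834 + 51} = \frac{1}{-216783} = - \frac{1}{216783}$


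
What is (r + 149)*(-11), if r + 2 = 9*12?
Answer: -2805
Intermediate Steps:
r = 106 (r = -2 + 9*12 = -2 + 108 = 106)
(r + 149)*(-11) = (106 + 149)*(-11) = 255*(-11) = -2805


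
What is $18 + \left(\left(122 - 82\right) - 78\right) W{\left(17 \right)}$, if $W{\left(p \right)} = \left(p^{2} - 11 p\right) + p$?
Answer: $-4504$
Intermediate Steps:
$W{\left(p \right)} = p^{2} - 10 p$
$18 + \left(\left(122 - 82\right) - 78\right) W{\left(17 \right)} = 18 + \left(\left(122 - 82\right) - 78\right) 17 \left(-10 + 17\right) = 18 + \left(40 - 78\right) 17 \cdot 7 = 18 - 4522 = -4504$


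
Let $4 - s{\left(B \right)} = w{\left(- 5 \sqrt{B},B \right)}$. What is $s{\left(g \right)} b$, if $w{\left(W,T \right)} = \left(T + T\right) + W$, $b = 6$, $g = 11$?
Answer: $-108 + 30 \sqrt{11} \approx -8.5013$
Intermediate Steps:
$w{\left(W,T \right)} = W + 2 T$ ($w{\left(W,T \right)} = 2 T + W = W + 2 T$)
$s{\left(B \right)} = 4 - 2 B + 5 \sqrt{B}$ ($s{\left(B \right)} = 4 - \left(- 5 \sqrt{B} + 2 B\right) = 4 + \left(- 2 B + 5 \sqrt{B}\right) = 4 - 2 B + 5 \sqrt{B}$)
$s{\left(g \right)} b = \left(4 - 22 + 5 \sqrt{11}\right) 6 = \left(-18 + 5 \sqrt{11}\right) 6 = -108 + 30 \sqrt{11}$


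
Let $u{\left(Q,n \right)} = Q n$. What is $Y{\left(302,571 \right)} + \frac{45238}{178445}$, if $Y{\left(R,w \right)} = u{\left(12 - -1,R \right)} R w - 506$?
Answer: $\frac{120808475973008}{178445} \approx 6.7701 \cdot 10^{8}$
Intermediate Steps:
$Y{\left(R,w \right)} = -506 + 13 w R^{2}$ ($Y{\left(R,w \right)} = \left(12 - -1\right) R R w - 506 = \left(12 + 1\right) R R w - 506 = 13 R R w - 506 = 13 R^{2} w - 506 = 13 w R^{2} - 506 = -506 + 13 w R^{2}$)
$Y{\left(302,571 \right)} + \frac{45238}{178445} = \left(-506 + 13 \cdot 571 \cdot 302^{2}\right) + \frac{45238}{178445} = \left(-506 + 13 \cdot 571 \cdot 91204\right) + 45238 \cdot \frac{1}{178445} = \left(-506 + 677007292\right) + \frac{45238}{178445} = 677006786 + \frac{45238}{178445} = \frac{120808475973008}{178445}$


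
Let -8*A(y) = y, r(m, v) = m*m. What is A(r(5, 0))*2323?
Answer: -58075/8 ≈ -7259.4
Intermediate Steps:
r(m, v) = m**2
A(y) = -y/8
A(r(5, 0))*2323 = -1/8*5**2*2323 = -1/8*25*2323 = -25/8*2323 = -58075/8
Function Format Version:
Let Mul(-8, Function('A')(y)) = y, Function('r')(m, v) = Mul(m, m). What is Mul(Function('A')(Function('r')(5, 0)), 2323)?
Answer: Rational(-58075, 8) ≈ -7259.4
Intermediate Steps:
Function('r')(m, v) = Pow(m, 2)
Function('A')(y) = Mul(Rational(-1, 8), y)
Mul(Function('A')(Function('r')(5, 0)), 2323) = Mul(Mul(Rational(-1, 8), Pow(5, 2)), 2323) = Mul(Mul(Rational(-1, 8), 25), 2323) = Mul(Rational(-25, 8), 2323) = Rational(-58075, 8)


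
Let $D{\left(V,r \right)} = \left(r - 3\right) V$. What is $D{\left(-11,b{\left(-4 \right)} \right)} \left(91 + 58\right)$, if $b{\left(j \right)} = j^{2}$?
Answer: $-21307$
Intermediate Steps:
$D{\left(V,r \right)} = V \left(-3 + r\right)$ ($D{\left(V,r \right)} = \left(-3 + r\right) V = V \left(-3 + r\right)$)
$D{\left(-11,b{\left(-4 \right)} \right)} \left(91 + 58\right) = - 11 \left(-3 + \left(-4\right)^{2}\right) \left(91 + 58\right) = - 11 \left(-3 + 16\right) 149 = \left(-11\right) 13 \cdot 149 = \left(-143\right) 149 = -21307$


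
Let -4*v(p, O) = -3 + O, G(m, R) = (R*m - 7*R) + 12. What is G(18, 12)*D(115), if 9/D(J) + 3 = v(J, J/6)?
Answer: -31104/169 ≈ -184.05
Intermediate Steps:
G(m, R) = 12 - 7*R + R*m (G(m, R) = (-7*R + R*m) + 12 = 12 - 7*R + R*m)
v(p, O) = 3/4 - O/4 (v(p, O) = -(-3 + O)/4 = 3/4 - O/4)
D(J) = 9/(-9/4 - J/24) (D(J) = 9/(-3 + (3/4 - J/(4*6))) = 9/(-3 + (3/4 - J/24)) = 9/(-9/4 - J/24))
G(18, 12)*D(115) = (12 - 7*12 + 12*18)*(-216/(54 + 115)) = (12 - 84 + 216)*(-216/169) = 144*(-216*1/169) = 144*(-216/169) = -31104/169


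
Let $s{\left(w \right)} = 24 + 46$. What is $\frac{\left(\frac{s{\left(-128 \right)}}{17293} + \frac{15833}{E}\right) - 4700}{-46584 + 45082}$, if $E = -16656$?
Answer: $\frac{1354024011749}{432624376416} \approx 3.1298$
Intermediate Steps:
$s{\left(w \right)} = 70$
$\frac{\left(\frac{s{\left(-128 \right)}}{17293} + \frac{15833}{E}\right) - 4700}{-46584 + 45082} = \frac{\left(\frac{70}{17293} + \frac{15833}{-16656}\right) - 4700}{-46584 + 45082} = \frac{\left(70 \cdot \frac{1}{17293} + 15833 \left(- \frac{1}{16656}\right)\right) - 4700}{-1502} = \left(\left(\frac{70}{17293} - \frac{15833}{16656}\right) - 4700\right) \left(- \frac{1}{1502}\right) = \left(- \frac{272634149}{288032208} - 4700\right) \left(- \frac{1}{1502}\right) = \left(- \frac{1354024011749}{288032208}\right) \left(- \frac{1}{1502}\right) = \frac{1354024011749}{432624376416}$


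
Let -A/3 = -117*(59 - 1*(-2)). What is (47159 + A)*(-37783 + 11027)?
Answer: -1834658920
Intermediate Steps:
A = 21411 (A = -(-351)*(59 - 1*(-2)) = -(-351)*(59 + 2) = -(-351)*61 = -3*(-7137) = 21411)
(47159 + A)*(-37783 + 11027) = (47159 + 21411)*(-37783 + 11027) = 68570*(-26756) = -1834658920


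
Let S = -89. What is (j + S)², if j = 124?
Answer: 1225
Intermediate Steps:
(j + S)² = (124 - 89)² = 35² = 1225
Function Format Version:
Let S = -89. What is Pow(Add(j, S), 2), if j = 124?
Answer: 1225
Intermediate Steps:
Pow(Add(j, S), 2) = Pow(Add(124, -89), 2) = Pow(35, 2) = 1225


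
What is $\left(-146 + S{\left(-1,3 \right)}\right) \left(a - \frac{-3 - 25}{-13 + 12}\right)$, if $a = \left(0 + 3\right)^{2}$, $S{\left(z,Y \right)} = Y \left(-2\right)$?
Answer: $2888$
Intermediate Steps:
$S{\left(z,Y \right)} = - 2 Y$
$a = 9$ ($a = 3^{2} = 9$)
$\left(-146 + S{\left(-1,3 \right)}\right) \left(a - \frac{-3 - 25}{-13 + 12}\right) = \left(-146 - 6\right) \left(9 - \frac{-3 - 25}{-13 + 12}\right) = \left(-146 - 6\right) \left(9 - - \frac{28}{-1}\right) = - 152 \left(9 - \left(-28\right) \left(-1\right)\right) = - 152 \left(9 - 28\right) = \left(-152\right) \left(-19\right) = 2888$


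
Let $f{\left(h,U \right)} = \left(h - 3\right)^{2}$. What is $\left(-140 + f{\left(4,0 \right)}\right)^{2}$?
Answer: $19321$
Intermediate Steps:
$f{\left(h,U \right)} = \left(-3 + h\right)^{2}$
$\left(-140 + f{\left(4,0 \right)}\right)^{2} = \left(-140 + \left(-3 + 4\right)^{2}\right)^{2} = \left(-140 + 1^{2}\right)^{2} = \left(-140 + 1\right)^{2} = \left(-139\right)^{2} = 19321$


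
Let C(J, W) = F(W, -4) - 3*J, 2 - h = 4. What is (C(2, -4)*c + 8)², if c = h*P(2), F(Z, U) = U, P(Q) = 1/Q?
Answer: 324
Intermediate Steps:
P(Q) = 1/Q
h = -2 (h = 2 - 1*4 = 2 - 4 = -2)
C(J, W) = -4 - 3*J
c = -1 (c = -2/2 = -2*½ = -1)
(C(2, -4)*c + 8)² = ((-4 - 3*2)*(-1) + 8)² = ((-4 - 6)*(-1) + 8)² = (-10*(-1) + 8)² = (10 + 8)² = 18² = 324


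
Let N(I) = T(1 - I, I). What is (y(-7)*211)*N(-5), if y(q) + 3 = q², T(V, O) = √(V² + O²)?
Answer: 9706*√61 ≈ 75806.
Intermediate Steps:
T(V, O) = √(O² + V²)
N(I) = √(I² + (1 - I)²)
y(q) = -3 + q²
(y(-7)*211)*N(-5) = ((-3 + (-7)²)*211)*√((-5)² + (-1 - 5)²) = ((-3 + 49)*211)*√(25 + (-6)²) = (46*211)*√(25 + 36) = 9706*√61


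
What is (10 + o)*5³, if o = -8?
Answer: 250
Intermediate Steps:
(10 + o)*5³ = (10 - 8)*5³ = 2*125 = 250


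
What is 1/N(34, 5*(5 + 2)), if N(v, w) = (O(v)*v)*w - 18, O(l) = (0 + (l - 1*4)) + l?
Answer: 1/76142 ≈ 1.3133e-5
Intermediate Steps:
O(l) = -4 + 2*l (O(l) = (0 + (l - 4)) + l = (0 + (-4 + l)) + l = (-4 + l) + l = -4 + 2*l)
N(v, w) = -18 + v*w*(-4 + 2*v) (N(v, w) = ((-4 + 2*v)*v)*w - 18 = (v*(-4 + 2*v))*w - 18 = v*w*(-4 + 2*v) - 18 = -18 + v*w*(-4 + 2*v))
1/N(34, 5*(5 + 2)) = 1/(-18 + 2*34*(5*(5 + 2))*(-2 + 34)) = 1/(-18 + 2*34*(5*7)*32) = 1/(-18 + 2*34*35*32) = 1/(-18 + 76160) = 1/76142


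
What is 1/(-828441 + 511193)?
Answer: -1/317248 ≈ -3.1521e-6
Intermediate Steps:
1/(-828441 + 511193) = 1/(-317248) = -1/317248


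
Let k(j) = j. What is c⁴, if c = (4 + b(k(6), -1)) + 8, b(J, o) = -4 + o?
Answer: 2401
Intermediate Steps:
c = 7 (c = (4 + (-4 - 1)) + 8 = (4 - 5) + 8 = -1 + 8 = 7)
c⁴ = 7⁴ = 2401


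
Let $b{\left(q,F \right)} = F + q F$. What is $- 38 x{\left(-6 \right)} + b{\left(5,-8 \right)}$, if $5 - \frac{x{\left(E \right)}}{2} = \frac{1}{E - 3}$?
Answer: $- \frac{3928}{9} \approx -436.44$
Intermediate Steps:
$b{\left(q,F \right)} = F + F q$
$x{\left(E \right)} = 10 - \frac{2}{-3 + E}$ ($x{\left(E \right)} = 10 - \frac{2}{E - 3} = 10 - \frac{2}{-3 + E}$)
$- 38 x{\left(-6 \right)} + b{\left(5,-8 \right)} = - 38 \frac{2 \left(-16 + 5 \left(-6\right)\right)}{-3 - 6} - 8 \left(1 + 5\right) = - 38 \frac{2 \left(-16 - 30\right)}{-9} - 48 = - 38 \cdot 2 \left(- \frac{1}{9}\right) \left(-46\right) - 48 = \left(-38\right) \frac{92}{9} - 48 = - \frac{3496}{9} - 48 = - \frac{3928}{9}$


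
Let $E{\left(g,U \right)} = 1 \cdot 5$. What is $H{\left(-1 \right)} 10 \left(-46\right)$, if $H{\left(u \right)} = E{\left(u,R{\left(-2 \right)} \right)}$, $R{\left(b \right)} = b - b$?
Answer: $-2300$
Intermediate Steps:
$R{\left(b \right)} = 0$
$E{\left(g,U \right)} = 5$
$H{\left(u \right)} = 5$
$H{\left(-1 \right)} 10 \left(-46\right) = 5 \cdot 10 \left(-46\right) = 50 \left(-46\right) = -2300$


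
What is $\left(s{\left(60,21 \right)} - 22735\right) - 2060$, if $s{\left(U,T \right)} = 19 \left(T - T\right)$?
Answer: $-24795$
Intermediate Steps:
$s{\left(U,T \right)} = 0$ ($s{\left(U,T \right)} = 19 \cdot 0 = 0$)
$\left(s{\left(60,21 \right)} - 22735\right) - 2060 = \left(0 - 22735\right) - 2060 = -22735 - 2060 = -24795$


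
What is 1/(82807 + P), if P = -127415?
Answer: -1/44608 ≈ -2.2418e-5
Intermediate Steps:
1/(82807 + P) = 1/(82807 - 127415) = 1/(-44608) = -1/44608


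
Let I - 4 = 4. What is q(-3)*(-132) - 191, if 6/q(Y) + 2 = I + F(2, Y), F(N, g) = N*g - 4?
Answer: 7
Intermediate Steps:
I = 8 (I = 4 + 4 = 8)
F(N, g) = -4 + N*g
q(Y) = 6/(2 + 2*Y) (q(Y) = 6/(-2 + (8 + (-4 + 2*Y))) = 6/(-2 + (4 + 2*Y)) = 6/(2 + 2*Y))
q(-3)*(-132) - 191 = (3/(1 - 3))*(-132) - 191 = (3/(-2))*(-132) - 191 = (3*(-½))*(-132) - 191 = -3/2*(-132) - 191 = 198 - 191 = 7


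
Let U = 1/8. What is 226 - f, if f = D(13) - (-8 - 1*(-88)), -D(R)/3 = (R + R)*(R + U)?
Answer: 5319/4 ≈ 1329.8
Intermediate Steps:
U = 1/8 ≈ 0.12500
D(R) = -6*R*(1/8 + R) (D(R) = -3*(R + R)*(R + 1/8) = -3*2*R*(1/8 + R) = -6*R*(1/8 + R))
f = -4415/4 (f = -3/4*13*(1 + 8*13) - (-8 - 1*(-88)) = -3/4*13*(1 + 104) - (-8 + 88) = -3/4*13*105 - 1*80 = -4095/4 - 80 = -4415/4 ≈ -1103.8)
226 - f = 226 - 1*(-4415/4) = 226 + 4415/4 = 5319/4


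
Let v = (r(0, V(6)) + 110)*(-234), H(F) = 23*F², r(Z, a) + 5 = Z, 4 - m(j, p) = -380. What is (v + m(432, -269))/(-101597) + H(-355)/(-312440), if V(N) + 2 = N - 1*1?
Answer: -57385970087/6348593336 ≈ -9.0392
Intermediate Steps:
m(j, p) = 384 (m(j, p) = 4 - 1*(-380) = 4 + 380 = 384)
V(N) = -3 + N (V(N) = -2 + (N - 1*1) = -2 + (N - 1) = -2 + (-1 + N) = -3 + N)
r(Z, a) = -5 + Z
v = -24570 (v = ((-5 + 0) + 110)*(-234) = (-5 + 110)*(-234) = 105*(-234) = -24570)
(v + m(432, -269))/(-101597) + H(-355)/(-312440) = (-24570 + 384)/(-101597) + (23*(-355)²)/(-312440) = -24186*(-1/101597) + (23*126025)*(-1/312440) = 24186/101597 + 2898575*(-1/312440) = 24186/101597 - 579715/62488 = -57385970087/6348593336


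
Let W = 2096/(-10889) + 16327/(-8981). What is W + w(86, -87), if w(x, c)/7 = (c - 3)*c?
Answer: 5359898505411/97794109 ≈ 54808.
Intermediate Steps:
w(x, c) = 7*c*(-3 + c) (w(x, c) = 7*((c - 3)*c) = 7*((-3 + c)*c) = 7*(c*(-3 + c)) = 7*c*(-3 + c))
W = -196608879/97794109 (W = 2096*(-1/10889) + 16327*(-1/8981) = -2096/10889 - 16327/8981 = -196608879/97794109 ≈ -2.0104)
W + w(86, -87) = -196608879/97794109 + 7*(-87)*(-3 - 87) = -196608879/97794109 + 7*(-87)*(-90) = -196608879/97794109 + 54810 = 5359898505411/97794109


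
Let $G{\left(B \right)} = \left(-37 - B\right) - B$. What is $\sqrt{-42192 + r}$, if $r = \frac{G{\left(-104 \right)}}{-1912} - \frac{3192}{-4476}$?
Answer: $\frac{i \sqrt{5364844526807002}}{356588} \approx 205.41 i$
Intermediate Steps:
$G{\left(B \right)} = -37 - 2 B$
$r = \frac{444809}{713176}$ ($r = \frac{-37 - -208}{-1912} - \frac{3192}{-4476} = \left(-37 + 208\right) \left(- \frac{1}{1912}\right) - - \frac{266}{373} = 171 \left(- \frac{1}{1912}\right) + \frac{266}{373} = - \frac{171}{1912} + \frac{266}{373} = \frac{444809}{713176} \approx 0.6237$)
$\sqrt{-42192 + r} = \sqrt{-42192 + \frac{444809}{713176}} = \sqrt{- \frac{30089876983}{713176}} = \frac{i \sqrt{5364844526807002}}{356588}$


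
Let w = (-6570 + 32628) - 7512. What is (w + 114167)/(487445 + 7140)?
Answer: 18959/70655 ≈ 0.26833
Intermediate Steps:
w = 18546 (w = 26058 - 7512 = 18546)
(w + 114167)/(487445 + 7140) = (18546 + 114167)/(487445 + 7140) = 132713/494585 = 132713*(1/494585) = 18959/70655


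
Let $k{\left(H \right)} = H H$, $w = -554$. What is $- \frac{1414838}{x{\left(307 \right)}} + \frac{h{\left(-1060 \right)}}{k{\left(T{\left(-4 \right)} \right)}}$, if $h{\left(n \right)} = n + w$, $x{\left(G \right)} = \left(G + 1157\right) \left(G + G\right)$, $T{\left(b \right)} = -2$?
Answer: $- \frac{182059687}{449448} \approx -405.07$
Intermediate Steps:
$x{\left(G \right)} = 2 G \left(1157 + G\right)$ ($x{\left(G \right)} = \left(1157 + G\right) 2 G = 2 G \left(1157 + G\right)$)
$h{\left(n \right)} = -554 + n$ ($h{\left(n \right)} = n - 554 = -554 + n$)
$k{\left(H \right)} = H^{2}$
$- \frac{1414838}{x{\left(307 \right)}} + \frac{h{\left(-1060 \right)}}{k{\left(T{\left(-4 \right)} \right)}} = - \frac{1414838}{2 \cdot 307 \left(1157 + 307\right)} + \frac{-554 - 1060}{\left(-2\right)^{2}} = - \frac{1414838}{2 \cdot 307 \cdot 1464} - \frac{1614}{4} = - \frac{1414838}{898896} - \frac{807}{2} = \left(-1414838\right) \frac{1}{898896} - \frac{807}{2} = - \frac{707419}{449448} - \frac{807}{2} = - \frac{182059687}{449448}$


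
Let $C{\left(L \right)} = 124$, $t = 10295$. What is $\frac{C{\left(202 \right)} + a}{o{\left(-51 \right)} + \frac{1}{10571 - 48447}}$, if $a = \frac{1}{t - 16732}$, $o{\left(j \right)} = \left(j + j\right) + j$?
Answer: $- \frac{30232130812}{37302601673} \approx -0.81046$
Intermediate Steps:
$o{\left(j \right)} = 3 j$ ($o{\left(j \right)} = 2 j + j = 3 j$)
$a = - \frac{1}{6437}$ ($a = \frac{1}{10295 - 16732} = \frac{1}{-6437} = - \frac{1}{6437} \approx -0.00015535$)
$\frac{C{\left(202 \right)} + a}{o{\left(-51 \right)} + \frac{1}{10571 - 48447}} = \frac{124 - \frac{1}{6437}}{3 \left(-51\right) + \frac{1}{10571 - 48447}} = \frac{798187}{6437 \left(-153 + \frac{1}{-37876}\right)} = \frac{798187}{6437 \left(-153 - \frac{1}{37876}\right)} = \frac{798187}{6437 \left(- \frac{5795029}{37876}\right)} = \frac{798187}{6437} \left(- \frac{37876}{5795029}\right) = - \frac{30232130812}{37302601673}$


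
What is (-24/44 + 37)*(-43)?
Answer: -17243/11 ≈ -1567.5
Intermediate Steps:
(-24/44 + 37)*(-43) = (-24*1/44 + 37)*(-43) = (-6/11 + 37)*(-43) = (401/11)*(-43) = -17243/11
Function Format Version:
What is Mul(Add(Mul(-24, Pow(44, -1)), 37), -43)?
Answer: Rational(-17243, 11) ≈ -1567.5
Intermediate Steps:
Mul(Add(Mul(-24, Pow(44, -1)), 37), -43) = Mul(Add(Mul(-24, Rational(1, 44)), 37), -43) = Mul(Add(Rational(-6, 11), 37), -43) = Mul(Rational(401, 11), -43) = Rational(-17243, 11)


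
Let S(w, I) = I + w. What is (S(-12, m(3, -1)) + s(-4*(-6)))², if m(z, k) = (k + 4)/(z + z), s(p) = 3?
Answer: 289/4 ≈ 72.250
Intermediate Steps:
m(z, k) = (4 + k)/(2*z) (m(z, k) = (4 + k)/((2*z)) = (4 + k)*(1/(2*z)) = (4 + k)/(2*z))
(S(-12, m(3, -1)) + s(-4*(-6)))² = (((½)*(4 - 1)/3 - 12) + 3)² = (((½)*(⅓)*3 - 12) + 3)² = ((½ - 12) + 3)² = (-23/2 + 3)² = (-17/2)² = 289/4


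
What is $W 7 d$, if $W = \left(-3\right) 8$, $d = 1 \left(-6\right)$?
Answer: $1008$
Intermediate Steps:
$d = -6$
$W = -24$
$W 7 d = \left(-24\right) 7 \left(-6\right) = \left(-168\right) \left(-6\right) = 1008$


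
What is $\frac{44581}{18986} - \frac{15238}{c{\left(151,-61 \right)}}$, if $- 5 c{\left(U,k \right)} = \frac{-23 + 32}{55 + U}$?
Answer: $\frac{297988329269}{170874} \approx 1.7439 \cdot 10^{6}$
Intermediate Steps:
$c{\left(U,k \right)} = - \frac{9}{5 \left(55 + U\right)}$ ($c{\left(U,k \right)} = - \frac{\left(-23 + 32\right) \frac{1}{55 + U}}{5} = - \frac{9 \frac{1}{55 + U}}{5} = - \frac{9}{5 \left(55 + U\right)}$)
$\frac{44581}{18986} - \frac{15238}{c{\left(151,-61 \right)}} = \frac{44581}{18986} - \frac{15238}{\left(-9\right) \frac{1}{275 + 5 \cdot 151}} = 44581 \cdot \frac{1}{18986} - \frac{15238}{\left(-9\right) \frac{1}{275 + 755}} = \frac{44581}{18986} - \frac{15238}{\left(-9\right) \frac{1}{1030}} = \frac{44581}{18986} - \frac{15238}{- \frac{9}{1030}} = \frac{44581}{18986} - - \frac{15695140}{9} = \frac{44581}{18986} + \frac{15695140}{9} = \frac{297988329269}{170874}$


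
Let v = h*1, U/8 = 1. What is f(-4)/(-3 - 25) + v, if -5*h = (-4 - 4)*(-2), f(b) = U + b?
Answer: -117/35 ≈ -3.3429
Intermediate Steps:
U = 8 (U = 8*1 = 8)
f(b) = 8 + b
h = -16/5 (h = -(-4 - 4)*(-2)/5 = -(-8)*(-2)/5 = -1/5*16 = -16/5 ≈ -3.2000)
v = -16/5 (v = -16/5*1 = -16/5 ≈ -3.2000)
f(-4)/(-3 - 25) + v = (8 - 4)/(-3 - 25) - 16/5 = 4/(-28) - 16/5 = -1/28*4 - 16/5 = -1/7 - 16/5 = -117/35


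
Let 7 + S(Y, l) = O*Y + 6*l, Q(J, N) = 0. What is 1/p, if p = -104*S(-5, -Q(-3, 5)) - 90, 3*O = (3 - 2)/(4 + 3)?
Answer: 21/13918 ≈ 0.0015088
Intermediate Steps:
O = 1/21 (O = ((3 - 2)/(4 + 3))/3 = (1/7)/3 = (1*(⅐))/3 = (⅓)*(⅐) = 1/21 ≈ 0.047619)
S(Y, l) = -7 + 6*l + Y/21 (S(Y, l) = -7 + (Y/21 + 6*l) = -7 + (6*l + Y/21) = -7 + 6*l + Y/21)
p = 13918/21 (p = -104*(-7 + 6*(-1*0) + (1/21)*(-5)) - 90 = -104*(-7 + 6*0 - 5/21) - 90 = -104*(-7 + 0 - 5/21) - 90 = -104*(-152/21) - 90 = 15808/21 - 90 = 13918/21 ≈ 662.76)
1/p = 1/(13918/21) = 21/13918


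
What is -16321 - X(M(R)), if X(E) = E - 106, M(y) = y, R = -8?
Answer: -16207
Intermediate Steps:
X(E) = -106 + E
-16321 - X(M(R)) = -16321 - (-106 - 8) = -16321 - 1*(-114) = -16321 + 114 = -16207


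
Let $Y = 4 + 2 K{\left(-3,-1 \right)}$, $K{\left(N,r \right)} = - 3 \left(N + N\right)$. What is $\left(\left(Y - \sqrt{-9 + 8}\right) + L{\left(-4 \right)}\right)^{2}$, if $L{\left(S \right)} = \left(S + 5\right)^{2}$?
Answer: $\left(41 - i\right)^{2} \approx 1680.0 - 82.0 i$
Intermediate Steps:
$K{\left(N,r \right)} = - 6 N$ ($K{\left(N,r \right)} = - 3 \cdot 2 N = - 6 N$)
$L{\left(S \right)} = \left(5 + S\right)^{2}$
$Y = 40$ ($Y = 4 + 2 \left(\left(-6\right) \left(-3\right)\right) = 4 + 2 \cdot 18 = 4 + 36 = 40$)
$\left(\left(Y - \sqrt{-9 + 8}\right) + L{\left(-4 \right)}\right)^{2} = \left(\left(40 - \sqrt{-9 + 8}\right) + \left(5 - 4\right)^{2}\right)^{2} = \left(\left(40 - \sqrt{-1}\right) + 1^{2}\right)^{2} = \left(\left(40 - i\right) + 1\right)^{2} = \left(41 - i\right)^{2}$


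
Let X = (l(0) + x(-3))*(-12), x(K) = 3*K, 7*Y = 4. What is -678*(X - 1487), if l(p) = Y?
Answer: 6577278/7 ≈ 9.3961e+5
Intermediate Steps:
Y = 4/7 (Y = (⅐)*4 = 4/7 ≈ 0.57143)
l(p) = 4/7
X = 708/7 (X = (4/7 + 3*(-3))*(-12) = (4/7 - 9)*(-12) = -59/7*(-12) = 708/7 ≈ 101.14)
-678*(X - 1487) = -678*(708/7 - 1487) = -678*(-9701/7) = 6577278/7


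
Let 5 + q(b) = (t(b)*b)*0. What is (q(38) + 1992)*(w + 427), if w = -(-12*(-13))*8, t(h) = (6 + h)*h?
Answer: -1631327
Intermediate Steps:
t(h) = h*(6 + h)
q(b) = -5 (q(b) = -5 + ((b*(6 + b))*b)*0 = -5 + (b²*(6 + b))*0 = -5 + 0 = -5)
w = -1248 (w = -156*8 = -1*1248 = -1248)
(q(38) + 1992)*(w + 427) = (-5 + 1992)*(-1248 + 427) = 1987*(-821) = -1631327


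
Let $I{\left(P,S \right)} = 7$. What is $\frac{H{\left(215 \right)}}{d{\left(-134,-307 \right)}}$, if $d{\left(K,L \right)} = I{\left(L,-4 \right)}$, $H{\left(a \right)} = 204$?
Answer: $\frac{204}{7} \approx 29.143$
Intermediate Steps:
$d{\left(K,L \right)} = 7$
$\frac{H{\left(215 \right)}}{d{\left(-134,-307 \right)}} = \frac{204}{7}$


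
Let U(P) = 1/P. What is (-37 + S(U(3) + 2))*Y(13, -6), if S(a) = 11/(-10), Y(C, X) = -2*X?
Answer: -2286/5 ≈ -457.20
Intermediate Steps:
S(a) = -11/10 (S(a) = 11*(-⅒) = -11/10)
(-37 + S(U(3) + 2))*Y(13, -6) = (-37 - 11/10)*(-2*(-6)) = -381/10*12 = -2286/5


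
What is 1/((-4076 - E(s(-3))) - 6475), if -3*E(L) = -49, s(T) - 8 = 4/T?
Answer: -3/31702 ≈ -9.4631e-5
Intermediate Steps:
s(T) = 8 + 4/T
E(L) = 49/3 (E(L) = -1/3*(-49) = 49/3)
1/((-4076 - E(s(-3))) - 6475) = 1/((-4076 - 1*49/3) - 6475) = 1/((-4076 - 49/3) - 6475) = 1/(-12277/3 - 6475) = 1/(-31702/3) = -3/31702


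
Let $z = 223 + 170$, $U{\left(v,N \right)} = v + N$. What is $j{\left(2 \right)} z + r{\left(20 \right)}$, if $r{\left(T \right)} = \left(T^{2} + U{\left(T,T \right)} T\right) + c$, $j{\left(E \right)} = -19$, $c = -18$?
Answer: $-6285$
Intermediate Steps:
$U{\left(v,N \right)} = N + v$
$r{\left(T \right)} = -18 + 3 T^{2}$ ($r{\left(T \right)} = \left(T^{2} + \left(T + T\right) T\right) - 18 = \left(T^{2} + 2 T T\right) - 18 = \left(T^{2} + 2 T^{2}\right) - 18 = 3 T^{2} - 18 = -18 + 3 T^{2}$)
$z = 393$
$j{\left(2 \right)} z + r{\left(20 \right)} = \left(-19\right) 393 - \left(18 - 3 \cdot 20^{2}\right) = -7467 + \left(-18 + 3 \cdot 400\right) = -7467 + \left(-18 + 1200\right) = -7467 + 1182 = -6285$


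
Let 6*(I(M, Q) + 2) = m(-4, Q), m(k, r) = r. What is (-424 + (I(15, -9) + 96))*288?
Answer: -95472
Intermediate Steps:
I(M, Q) = -2 + Q/6
(-424 + (I(15, -9) + 96))*288 = (-424 + ((-2 + (⅙)*(-9)) + 96))*288 = (-424 + ((-2 - 3/2) + 96))*288 = (-424 + (-7/2 + 96))*288 = (-424 + 185/2)*288 = -663/2*288 = -95472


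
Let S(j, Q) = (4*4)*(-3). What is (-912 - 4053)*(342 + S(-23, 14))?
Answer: -1459710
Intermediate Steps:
S(j, Q) = -48 (S(j, Q) = 16*(-3) = -48)
(-912 - 4053)*(342 + S(-23, 14)) = (-912 - 4053)*(342 - 48) = -4965*294 = -1459710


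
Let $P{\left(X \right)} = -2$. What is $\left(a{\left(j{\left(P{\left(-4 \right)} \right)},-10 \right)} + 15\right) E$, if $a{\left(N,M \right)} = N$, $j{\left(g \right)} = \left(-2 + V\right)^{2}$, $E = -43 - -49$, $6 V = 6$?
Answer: $96$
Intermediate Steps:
$V = 1$ ($V = \frac{1}{6} \cdot 6 = 1$)
$E = 6$ ($E = -43 + 49 = 6$)
$j{\left(g \right)} = 1$ ($j{\left(g \right)} = \left(-2 + 1\right)^{2} = \left(-1\right)^{2} = 1$)
$\left(a{\left(j{\left(P{\left(-4 \right)} \right)},-10 \right)} + 15\right) E = \left(1 + 15\right) 6 = 16 \cdot 6 = 96$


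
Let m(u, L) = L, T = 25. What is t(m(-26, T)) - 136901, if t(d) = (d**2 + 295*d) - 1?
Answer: -128902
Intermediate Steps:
t(d) = -1 + d**2 + 295*d
t(m(-26, T)) - 136901 = (-1 + 25**2 + 295*25) - 136901 = (-1 + 625 + 7375) - 136901 = 7999 - 136901 = -128902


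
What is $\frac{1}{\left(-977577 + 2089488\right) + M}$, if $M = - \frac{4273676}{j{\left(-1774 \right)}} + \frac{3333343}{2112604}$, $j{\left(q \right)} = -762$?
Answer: $\frac{61915548}{69191929854523} \approx 8.9484 \cdot 10^{-7}$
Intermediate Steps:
$M = \frac{347350962295}{61915548}$ ($M = - \frac{4273676}{-762} + \frac{3333343}{2112604} = \left(-4273676\right) \left(- \frac{1}{762}\right) + 3333343 \cdot \frac{1}{2112604} = \frac{2136838}{381} + \frac{256411}{162508} = \frac{347350962295}{61915548} \approx 5610.1$)
$\frac{1}{\left(-977577 + 2089488\right) + M} = \frac{1}{\left(-977577 + 2089488\right) + \frac{347350962295}{61915548}} = \frac{1}{1111911 + \frac{347350962295}{61915548}} = \frac{1}{\frac{69191929854523}{61915548}} = \frac{61915548}{69191929854523}$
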